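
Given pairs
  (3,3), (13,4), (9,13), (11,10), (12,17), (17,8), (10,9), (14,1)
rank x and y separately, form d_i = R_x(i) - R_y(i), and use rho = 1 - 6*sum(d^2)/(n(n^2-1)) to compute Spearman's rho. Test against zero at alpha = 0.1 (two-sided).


Step 1: Rank x and y separately (midranks; no ties here).
rank(x): 3->1, 13->6, 9->2, 11->4, 12->5, 17->8, 10->3, 14->7
rank(y): 3->2, 4->3, 13->7, 10->6, 17->8, 8->4, 9->5, 1->1
Step 2: d_i = R_x(i) - R_y(i); compute d_i^2.
  (1-2)^2=1, (6-3)^2=9, (2-7)^2=25, (4-6)^2=4, (5-8)^2=9, (8-4)^2=16, (3-5)^2=4, (7-1)^2=36
sum(d^2) = 104.
Step 3: rho = 1 - 6*104 / (8*(8^2 - 1)) = 1 - 624/504 = -0.238095.
Step 4: Under H0, t = rho * sqrt((n-2)/(1-rho^2)) = -0.6005 ~ t(6).
Step 5: Two-sided p-value from the t-distribution with 6 df = 0.570156.
Step 6: alpha = 0.1. fail to reject H0.

rho = -0.2381, p = 0.570156, fail to reject H0 at alpha = 0.1.


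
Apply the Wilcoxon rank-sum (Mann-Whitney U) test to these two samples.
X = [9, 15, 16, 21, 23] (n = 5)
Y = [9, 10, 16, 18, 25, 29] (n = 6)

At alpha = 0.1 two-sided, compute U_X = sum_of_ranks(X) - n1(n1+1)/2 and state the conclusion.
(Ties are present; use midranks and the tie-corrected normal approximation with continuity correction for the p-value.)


Step 1: Combine and sort all 11 observations; assign midranks.
sorted (value, group): (9,X), (9,Y), (10,Y), (15,X), (16,X), (16,Y), (18,Y), (21,X), (23,X), (25,Y), (29,Y)
ranks: 9->1.5, 9->1.5, 10->3, 15->4, 16->5.5, 16->5.5, 18->7, 21->8, 23->9, 25->10, 29->11
Step 2: Rank sum for X: R1 = 1.5 + 4 + 5.5 + 8 + 9 = 28.
Step 3: U_X = R1 - n1(n1+1)/2 = 28 - 5*6/2 = 28 - 15 = 13.
       U_Y = n1*n2 - U_X = 30 - 13 = 17.
Step 4: Ties are present, so use the tie-corrected normal approximation (with continuity correction) for the p-value.
Step 5: p-value = 0.783228; compare to alpha = 0.1. fail to reject H0.

U_X = 13, p = 0.783228, fail to reject H0 at alpha = 0.1.


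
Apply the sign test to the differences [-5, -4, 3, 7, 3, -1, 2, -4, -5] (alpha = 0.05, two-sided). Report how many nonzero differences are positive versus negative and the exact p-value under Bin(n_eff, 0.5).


Step 1: Discard zero differences. Original n = 9; n_eff = number of nonzero differences = 9.
Nonzero differences (with sign): -5, -4, +3, +7, +3, -1, +2, -4, -5
Step 2: Count signs: positive = 4, negative = 5.
Step 3: Under H0: P(positive) = 0.5, so the number of positives S ~ Bin(9, 0.5).
Step 4: Two-sided exact p-value = sum of Bin(9,0.5) probabilities at or below the observed probability = 1.000000.
Step 5: alpha = 0.05. fail to reject H0.

n_eff = 9, pos = 4, neg = 5, p = 1.000000, fail to reject H0.


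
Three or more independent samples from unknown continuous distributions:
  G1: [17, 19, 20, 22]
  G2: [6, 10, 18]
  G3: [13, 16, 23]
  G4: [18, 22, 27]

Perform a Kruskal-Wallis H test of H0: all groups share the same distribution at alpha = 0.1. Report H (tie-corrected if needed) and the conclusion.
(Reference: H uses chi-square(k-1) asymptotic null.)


Step 1: Combine all N = 13 observations and assign midranks.
sorted (value, group, rank): (6,G2,1), (10,G2,2), (13,G3,3), (16,G3,4), (17,G1,5), (18,G2,6.5), (18,G4,6.5), (19,G1,8), (20,G1,9), (22,G1,10.5), (22,G4,10.5), (23,G3,12), (27,G4,13)
Step 2: Sum ranks within each group.
R_1 = 32.5 (n_1 = 4)
R_2 = 9.5 (n_2 = 3)
R_3 = 19 (n_3 = 3)
R_4 = 30 (n_4 = 3)
Step 3: H = 12/(N(N+1)) * sum(R_i^2/n_i) - 3(N+1)
     = 12/(13*14) * (32.5^2/4 + 9.5^2/3 + 19^2/3 + 30^2/3) - 3*14
     = 0.065934 * 714.479 - 42
     = 5.108516.
Step 4: Ties present; correction factor C = 1 - 12/(13^3 - 13) = 0.994505. Corrected H = 5.108516 / 0.994505 = 5.136740.
Step 5: Under H0, H ~ chi^2(3); p-value = 0.162054.
Step 6: alpha = 0.1. fail to reject H0.

H = 5.1367, df = 3, p = 0.162054, fail to reject H0.


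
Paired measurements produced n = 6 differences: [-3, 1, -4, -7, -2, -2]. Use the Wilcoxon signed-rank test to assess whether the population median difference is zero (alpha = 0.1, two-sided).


Step 1: Drop any zero differences (none here) and take |d_i|.
|d| = [3, 1, 4, 7, 2, 2]
Step 2: Midrank |d_i| (ties get averaged ranks).
ranks: |3|->4, |1|->1, |4|->5, |7|->6, |2|->2.5, |2|->2.5
Step 3: Attach original signs; sum ranks with positive sign and with negative sign.
W+ = 1 = 1
W- = 4 + 5 + 6 + 2.5 + 2.5 = 20
(Check: W+ + W- = 21 should equal n(n+1)/2 = 21.)
Step 4: Test statistic W = min(W+, W-) = 1.
Step 5: Ties in |d|, so use the tie-corrected normal approximation.
        E[W] = n(n+1)/4 = 6*7/4 = 10.5.
        Tie groups: |d|=2 (t=2); sum(t^3 - t) = 6.
        Var[W] = n(n+1)(2n+1)/24 - sum(t^3-t)/48 = 546/24 - 6/48 = 22.625.
        z = (W - E[W]) / sqrt(Var[W]) = (1 - 10.5) / 4.7566 = -1.9972.
        Two-sided p = 2*Phi(z) = 0.045800.
Step 6: alpha = 0.1. reject H0.

W+ = 1, W- = 20, W = min = 1, p = 0.045800, reject H0.


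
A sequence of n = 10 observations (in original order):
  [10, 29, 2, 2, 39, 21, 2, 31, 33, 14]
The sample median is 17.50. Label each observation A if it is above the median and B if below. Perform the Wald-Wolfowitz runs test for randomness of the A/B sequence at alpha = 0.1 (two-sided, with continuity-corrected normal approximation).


Step 1: Compute median = 17.50; label A = above, B = below.
Labels in order: BABBAABAAB  (n_A = 5, n_B = 5)
Step 2: Count runs R = 7.
Step 3: Under H0 (random ordering), E[R] = 2*n_A*n_B/(n_A+n_B) + 1 = 2*5*5/10 + 1 = 6.0000.
        Var[R] = 2*n_A*n_B*(2*n_A*n_B - n_A - n_B) / ((n_A+n_B)^2 * (n_A+n_B-1)) = 2000/900 = 2.2222.
        SD[R] = 1.4907.
Step 4: Continuity-corrected z = (R - 0.5 - E[R]) / SD[R] = (7 - 0.5 - 6.0000) / 1.4907 = 0.3354.
Step 5: Two-sided p-value via normal approximation = 2*(1 - Phi(|z|)) = 0.737316.
Step 6: alpha = 0.1. fail to reject H0.

R = 7, z = 0.3354, p = 0.737316, fail to reject H0.


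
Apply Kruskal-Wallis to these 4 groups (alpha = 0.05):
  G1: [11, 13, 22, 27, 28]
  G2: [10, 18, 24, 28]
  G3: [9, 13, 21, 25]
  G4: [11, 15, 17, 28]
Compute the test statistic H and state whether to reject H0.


Step 1: Combine all N = 17 observations and assign midranks.
sorted (value, group, rank): (9,G3,1), (10,G2,2), (11,G1,3.5), (11,G4,3.5), (13,G1,5.5), (13,G3,5.5), (15,G4,7), (17,G4,8), (18,G2,9), (21,G3,10), (22,G1,11), (24,G2,12), (25,G3,13), (27,G1,14), (28,G1,16), (28,G2,16), (28,G4,16)
Step 2: Sum ranks within each group.
R_1 = 50 (n_1 = 5)
R_2 = 39 (n_2 = 4)
R_3 = 29.5 (n_3 = 4)
R_4 = 34.5 (n_4 = 4)
Step 3: H = 12/(N(N+1)) * sum(R_i^2/n_i) - 3(N+1)
     = 12/(17*18) * (50^2/5 + 39^2/4 + 29.5^2/4 + 34.5^2/4) - 3*18
     = 0.039216 * 1395.38 - 54
     = 0.720588.
Step 4: Ties present; correction factor C = 1 - 36/(17^3 - 17) = 0.992647. Corrected H = 0.720588 / 0.992647 = 0.725926.
Step 5: Under H0, H ~ chi^2(3); p-value = 0.867090.
Step 6: alpha = 0.05. fail to reject H0.

H = 0.7259, df = 3, p = 0.867090, fail to reject H0.


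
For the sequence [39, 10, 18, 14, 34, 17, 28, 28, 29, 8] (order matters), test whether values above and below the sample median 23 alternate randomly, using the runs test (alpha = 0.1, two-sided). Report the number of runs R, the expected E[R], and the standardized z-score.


Step 1: Compute median = 23; label A = above, B = below.
Labels in order: ABBBABAAAB  (n_A = 5, n_B = 5)
Step 2: Count runs R = 6.
Step 3: Under H0 (random ordering), E[R] = 2*n_A*n_B/(n_A+n_B) + 1 = 2*5*5/10 + 1 = 6.0000.
        Var[R] = 2*n_A*n_B*(2*n_A*n_B - n_A - n_B) / ((n_A+n_B)^2 * (n_A+n_B-1)) = 2000/900 = 2.2222.
        SD[R] = 1.4907.
Step 4: R = E[R], so z = 0 with no continuity correction.
Step 5: Two-sided p-value via normal approximation = 2*(1 - Phi(|z|)) = 1.000000.
Step 6: alpha = 0.1. fail to reject H0.

R = 6, z = 0.0000, p = 1.000000, fail to reject H0.


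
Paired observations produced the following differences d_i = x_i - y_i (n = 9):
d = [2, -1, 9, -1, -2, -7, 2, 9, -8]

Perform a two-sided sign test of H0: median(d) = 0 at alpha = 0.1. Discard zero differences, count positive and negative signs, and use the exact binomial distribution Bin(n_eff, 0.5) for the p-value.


Step 1: Discard zero differences. Original n = 9; n_eff = number of nonzero differences = 9.
Nonzero differences (with sign): +2, -1, +9, -1, -2, -7, +2, +9, -8
Step 2: Count signs: positive = 4, negative = 5.
Step 3: Under H0: P(positive) = 0.5, so the number of positives S ~ Bin(9, 0.5).
Step 4: Two-sided exact p-value = sum of Bin(9,0.5) probabilities at or below the observed probability = 1.000000.
Step 5: alpha = 0.1. fail to reject H0.

n_eff = 9, pos = 4, neg = 5, p = 1.000000, fail to reject H0.


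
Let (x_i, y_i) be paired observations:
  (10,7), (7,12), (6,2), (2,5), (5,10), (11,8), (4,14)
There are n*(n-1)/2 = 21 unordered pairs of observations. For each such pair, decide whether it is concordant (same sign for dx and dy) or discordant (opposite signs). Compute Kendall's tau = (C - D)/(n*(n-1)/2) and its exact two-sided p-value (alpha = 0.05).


Step 1: Enumerate the 21 unordered pairs (i,j) with i<j and classify each by sign(x_j-x_i) * sign(y_j-y_i).
  (1,2):dx=-3,dy=+5->D; (1,3):dx=-4,dy=-5->C; (1,4):dx=-8,dy=-2->C; (1,5):dx=-5,dy=+3->D
  (1,6):dx=+1,dy=+1->C; (1,7):dx=-6,dy=+7->D; (2,3):dx=-1,dy=-10->C; (2,4):dx=-5,dy=-7->C
  (2,5):dx=-2,dy=-2->C; (2,6):dx=+4,dy=-4->D; (2,7):dx=-3,dy=+2->D; (3,4):dx=-4,dy=+3->D
  (3,5):dx=-1,dy=+8->D; (3,6):dx=+5,dy=+6->C; (3,7):dx=-2,dy=+12->D; (4,5):dx=+3,dy=+5->C
  (4,6):dx=+9,dy=+3->C; (4,7):dx=+2,dy=+9->C; (5,6):dx=+6,dy=-2->D; (5,7):dx=-1,dy=+4->D
  (6,7):dx=-7,dy=+6->D
Step 2: C = 10, D = 11, total pairs = 21.
Step 3: tau = (C - D)/(n(n-1)/2) = (10 - 11)/21 = -0.047619.
Step 4: Exact two-sided p-value (enumerate n! = 5040 permutations of y under H0): p = 1.000000.
Step 5: alpha = 0.05. fail to reject H0.

tau_b = -0.0476 (C=10, D=11), p = 1.000000, fail to reject H0.


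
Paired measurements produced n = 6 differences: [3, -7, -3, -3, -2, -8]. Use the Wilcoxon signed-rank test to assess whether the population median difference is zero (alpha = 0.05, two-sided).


Step 1: Drop any zero differences (none here) and take |d_i|.
|d| = [3, 7, 3, 3, 2, 8]
Step 2: Midrank |d_i| (ties get averaged ranks).
ranks: |3|->3, |7|->5, |3|->3, |3|->3, |2|->1, |8|->6
Step 3: Attach original signs; sum ranks with positive sign and with negative sign.
W+ = 3 = 3
W- = 5 + 3 + 3 + 1 + 6 = 18
(Check: W+ + W- = 21 should equal n(n+1)/2 = 21.)
Step 4: Test statistic W = min(W+, W-) = 3.
Step 5: Ties in |d|, so use the tie-corrected normal approximation.
        E[W] = n(n+1)/4 = 6*7/4 = 10.5.
        Tie groups: |d|=3 (t=3); sum(t^3 - t) = 24.
        Var[W] = n(n+1)(2n+1)/24 - sum(t^3-t)/48 = 546/24 - 24/48 = 22.25.
        z = (W - E[W]) / sqrt(Var[W]) = (3 - 10.5) / 4.7170 = -1.5900.
        Two-sided p = 2*Phi(z) = 0.111836.
Step 6: alpha = 0.05. fail to reject H0.

W+ = 3, W- = 18, W = min = 3, p = 0.111836, fail to reject H0.


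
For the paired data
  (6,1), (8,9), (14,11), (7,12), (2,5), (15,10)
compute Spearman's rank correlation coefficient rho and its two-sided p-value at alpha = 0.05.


Step 1: Rank x and y separately (midranks; no ties here).
rank(x): 6->2, 8->4, 14->5, 7->3, 2->1, 15->6
rank(y): 1->1, 9->3, 11->5, 12->6, 5->2, 10->4
Step 2: d_i = R_x(i) - R_y(i); compute d_i^2.
  (2-1)^2=1, (4-3)^2=1, (5-5)^2=0, (3-6)^2=9, (1-2)^2=1, (6-4)^2=4
sum(d^2) = 16.
Step 3: rho = 1 - 6*16 / (6*(6^2 - 1)) = 1 - 96/210 = 0.542857.
Step 4: Under H0, t = rho * sqrt((n-2)/(1-rho^2)) = 1.2928 ~ t(4).
Step 5: Two-sided p-value from the t-distribution with 4 df = 0.265703.
Step 6: alpha = 0.05. fail to reject H0.

rho = 0.5429, p = 0.265703, fail to reject H0 at alpha = 0.05.


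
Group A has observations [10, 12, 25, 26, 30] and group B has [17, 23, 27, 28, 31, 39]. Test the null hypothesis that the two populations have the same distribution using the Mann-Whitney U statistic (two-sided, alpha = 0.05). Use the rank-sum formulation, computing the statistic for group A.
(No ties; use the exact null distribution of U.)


Step 1: Combine and sort all 11 observations; assign midranks.
sorted (value, group): (10,X), (12,X), (17,Y), (23,Y), (25,X), (26,X), (27,Y), (28,Y), (30,X), (31,Y), (39,Y)
ranks: 10->1, 12->2, 17->3, 23->4, 25->5, 26->6, 27->7, 28->8, 30->9, 31->10, 39->11
Step 2: Rank sum for X: R1 = 1 + 2 + 5 + 6 + 9 = 23.
Step 3: U_X = R1 - n1(n1+1)/2 = 23 - 5*6/2 = 23 - 15 = 8.
       U_Y = n1*n2 - U_X = 30 - 8 = 22.
Step 4: No ties, so the exact null distribution of U (based on enumerating the C(11,5) = 462 equally likely rank assignments) gives the two-sided p-value.
Step 5: p-value = 0.246753; compare to alpha = 0.05. fail to reject H0.

U_X = 8, p = 0.246753, fail to reject H0 at alpha = 0.05.


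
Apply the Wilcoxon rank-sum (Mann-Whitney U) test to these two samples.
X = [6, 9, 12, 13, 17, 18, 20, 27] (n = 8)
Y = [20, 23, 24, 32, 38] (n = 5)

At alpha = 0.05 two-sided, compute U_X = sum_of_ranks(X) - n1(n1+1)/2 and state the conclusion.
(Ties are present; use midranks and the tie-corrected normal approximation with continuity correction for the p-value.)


Step 1: Combine and sort all 13 observations; assign midranks.
sorted (value, group): (6,X), (9,X), (12,X), (13,X), (17,X), (18,X), (20,X), (20,Y), (23,Y), (24,Y), (27,X), (32,Y), (38,Y)
ranks: 6->1, 9->2, 12->3, 13->4, 17->5, 18->6, 20->7.5, 20->7.5, 23->9, 24->10, 27->11, 32->12, 38->13
Step 2: Rank sum for X: R1 = 1 + 2 + 3 + 4 + 5 + 6 + 7.5 + 11 = 39.5.
Step 3: U_X = R1 - n1(n1+1)/2 = 39.5 - 8*9/2 = 39.5 - 36 = 3.5.
       U_Y = n1*n2 - U_X = 40 - 3.5 = 36.5.
Step 4: Ties are present, so use the tie-corrected normal approximation (with continuity correction) for the p-value.
Step 5: p-value = 0.019007; compare to alpha = 0.05. reject H0.

U_X = 3.5, p = 0.019007, reject H0 at alpha = 0.05.


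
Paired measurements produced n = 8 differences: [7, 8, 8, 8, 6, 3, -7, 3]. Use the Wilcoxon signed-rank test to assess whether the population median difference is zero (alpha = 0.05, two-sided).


Step 1: Drop any zero differences (none here) and take |d_i|.
|d| = [7, 8, 8, 8, 6, 3, 7, 3]
Step 2: Midrank |d_i| (ties get averaged ranks).
ranks: |7|->4.5, |8|->7, |8|->7, |8|->7, |6|->3, |3|->1.5, |7|->4.5, |3|->1.5
Step 3: Attach original signs; sum ranks with positive sign and with negative sign.
W+ = 4.5 + 7 + 7 + 7 + 3 + 1.5 + 1.5 = 31.5
W- = 4.5 = 4.5
(Check: W+ + W- = 36 should equal n(n+1)/2 = 36.)
Step 4: Test statistic W = min(W+, W-) = 4.5.
Step 5: Ties in |d|, so use the tie-corrected normal approximation.
        E[W] = n(n+1)/4 = 8*9/4 = 18.
        Tie groups: |d|=3 (t=2), |d|=7 (t=2), |d|=8 (t=3); sum(t^3 - t) = 36.
        Var[W] = n(n+1)(2n+1)/24 - sum(t^3-t)/48 = 1224/24 - 36/48 = 50.25.
        z = (W - E[W]) / sqrt(Var[W]) = (4.5 - 18) / 7.0887 = -1.9044.
        Two-sided p = 2*Phi(z) = 0.056854.
Step 6: alpha = 0.05. fail to reject H0.

W+ = 31.5, W- = 4.5, W = min = 4.5, p = 0.056854, fail to reject H0.


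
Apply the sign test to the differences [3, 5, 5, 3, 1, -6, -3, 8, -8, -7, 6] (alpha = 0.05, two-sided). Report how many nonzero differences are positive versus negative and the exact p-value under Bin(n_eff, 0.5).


Step 1: Discard zero differences. Original n = 11; n_eff = number of nonzero differences = 11.
Nonzero differences (with sign): +3, +5, +5, +3, +1, -6, -3, +8, -8, -7, +6
Step 2: Count signs: positive = 7, negative = 4.
Step 3: Under H0: P(positive) = 0.5, so the number of positives S ~ Bin(11, 0.5).
Step 4: Two-sided exact p-value = sum of Bin(11,0.5) probabilities at or below the observed probability = 0.548828.
Step 5: alpha = 0.05. fail to reject H0.

n_eff = 11, pos = 7, neg = 4, p = 0.548828, fail to reject H0.


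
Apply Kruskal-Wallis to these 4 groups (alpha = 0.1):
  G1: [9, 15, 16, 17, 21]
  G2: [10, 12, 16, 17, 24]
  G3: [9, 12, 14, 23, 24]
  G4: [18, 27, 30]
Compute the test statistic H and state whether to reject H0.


Step 1: Combine all N = 18 observations and assign midranks.
sorted (value, group, rank): (9,G1,1.5), (9,G3,1.5), (10,G2,3), (12,G2,4.5), (12,G3,4.5), (14,G3,6), (15,G1,7), (16,G1,8.5), (16,G2,8.5), (17,G1,10.5), (17,G2,10.5), (18,G4,12), (21,G1,13), (23,G3,14), (24,G2,15.5), (24,G3,15.5), (27,G4,17), (30,G4,18)
Step 2: Sum ranks within each group.
R_1 = 40.5 (n_1 = 5)
R_2 = 42 (n_2 = 5)
R_3 = 41.5 (n_3 = 5)
R_4 = 47 (n_4 = 3)
Step 3: H = 12/(N(N+1)) * sum(R_i^2/n_i) - 3(N+1)
     = 12/(18*19) * (40.5^2/5 + 42^2/5 + 41.5^2/5 + 47^2/3) - 3*19
     = 0.035088 * 1761.63 - 57
     = 4.811696.
Step 4: Ties present; correction factor C = 1 - 30/(18^3 - 18) = 0.994840. Corrected H = 4.811696 / 0.994840 = 4.836653.
Step 5: Under H0, H ~ chi^2(3); p-value = 0.184157.
Step 6: alpha = 0.1. fail to reject H0.

H = 4.8367, df = 3, p = 0.184157, fail to reject H0.


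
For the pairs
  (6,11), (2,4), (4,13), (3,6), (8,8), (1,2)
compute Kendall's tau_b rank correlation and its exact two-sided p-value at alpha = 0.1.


Step 1: Enumerate the 15 unordered pairs (i,j) with i<j and classify each by sign(x_j-x_i) * sign(y_j-y_i).
  (1,2):dx=-4,dy=-7->C; (1,3):dx=-2,dy=+2->D; (1,4):dx=-3,dy=-5->C; (1,5):dx=+2,dy=-3->D
  (1,6):dx=-5,dy=-9->C; (2,3):dx=+2,dy=+9->C; (2,4):dx=+1,dy=+2->C; (2,5):dx=+6,dy=+4->C
  (2,6):dx=-1,dy=-2->C; (3,4):dx=-1,dy=-7->C; (3,5):dx=+4,dy=-5->D; (3,6):dx=-3,dy=-11->C
  (4,5):dx=+5,dy=+2->C; (4,6):dx=-2,dy=-4->C; (5,6):dx=-7,dy=-6->C
Step 2: C = 12, D = 3, total pairs = 15.
Step 3: tau = (C - D)/(n(n-1)/2) = (12 - 3)/15 = 0.600000.
Step 4: Exact two-sided p-value (enumerate n! = 720 permutations of y under H0): p = 0.136111.
Step 5: alpha = 0.1. fail to reject H0.

tau_b = 0.6000 (C=12, D=3), p = 0.136111, fail to reject H0.


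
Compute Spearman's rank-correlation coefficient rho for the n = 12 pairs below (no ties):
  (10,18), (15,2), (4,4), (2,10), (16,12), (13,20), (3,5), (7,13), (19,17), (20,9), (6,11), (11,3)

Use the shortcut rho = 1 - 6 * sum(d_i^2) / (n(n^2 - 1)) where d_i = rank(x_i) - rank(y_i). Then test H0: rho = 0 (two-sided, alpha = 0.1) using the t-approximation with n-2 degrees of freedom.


Step 1: Rank x and y separately (midranks; no ties here).
rank(x): 10->6, 15->9, 4->3, 2->1, 16->10, 13->8, 3->2, 7->5, 19->11, 20->12, 6->4, 11->7
rank(y): 18->11, 2->1, 4->3, 10->6, 12->8, 20->12, 5->4, 13->9, 17->10, 9->5, 11->7, 3->2
Step 2: d_i = R_x(i) - R_y(i); compute d_i^2.
  (6-11)^2=25, (9-1)^2=64, (3-3)^2=0, (1-6)^2=25, (10-8)^2=4, (8-12)^2=16, (2-4)^2=4, (5-9)^2=16, (11-10)^2=1, (12-5)^2=49, (4-7)^2=9, (7-2)^2=25
sum(d^2) = 238.
Step 3: rho = 1 - 6*238 / (12*(12^2 - 1)) = 1 - 1428/1716 = 0.167832.
Step 4: Under H0, t = rho * sqrt((n-2)/(1-rho^2)) = 0.5384 ~ t(10).
Step 5: Two-sided p-value from the t-distribution with 10 df = 0.602099.
Step 6: alpha = 0.1. fail to reject H0.

rho = 0.1678, p = 0.602099, fail to reject H0 at alpha = 0.1.


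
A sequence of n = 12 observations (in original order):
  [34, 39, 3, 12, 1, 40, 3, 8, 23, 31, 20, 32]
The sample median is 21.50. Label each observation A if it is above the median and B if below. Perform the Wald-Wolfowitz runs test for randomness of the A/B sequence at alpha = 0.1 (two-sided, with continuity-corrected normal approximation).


Step 1: Compute median = 21.50; label A = above, B = below.
Labels in order: AABBBABBAABA  (n_A = 6, n_B = 6)
Step 2: Count runs R = 7.
Step 3: Under H0 (random ordering), E[R] = 2*n_A*n_B/(n_A+n_B) + 1 = 2*6*6/12 + 1 = 7.0000.
        Var[R] = 2*n_A*n_B*(2*n_A*n_B - n_A - n_B) / ((n_A+n_B)^2 * (n_A+n_B-1)) = 4320/1584 = 2.7273.
        SD[R] = 1.6514.
Step 4: R = E[R], so z = 0 with no continuity correction.
Step 5: Two-sided p-value via normal approximation = 2*(1 - Phi(|z|)) = 1.000000.
Step 6: alpha = 0.1. fail to reject H0.

R = 7, z = 0.0000, p = 1.000000, fail to reject H0.


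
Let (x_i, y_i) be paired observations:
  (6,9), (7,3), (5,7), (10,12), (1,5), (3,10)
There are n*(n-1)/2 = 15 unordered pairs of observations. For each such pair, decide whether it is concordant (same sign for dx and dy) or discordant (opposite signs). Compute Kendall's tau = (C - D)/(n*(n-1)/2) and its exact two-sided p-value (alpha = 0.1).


Step 1: Enumerate the 15 unordered pairs (i,j) with i<j and classify each by sign(x_j-x_i) * sign(y_j-y_i).
  (1,2):dx=+1,dy=-6->D; (1,3):dx=-1,dy=-2->C; (1,4):dx=+4,dy=+3->C; (1,5):dx=-5,dy=-4->C
  (1,6):dx=-3,dy=+1->D; (2,3):dx=-2,dy=+4->D; (2,4):dx=+3,dy=+9->C; (2,5):dx=-6,dy=+2->D
  (2,6):dx=-4,dy=+7->D; (3,4):dx=+5,dy=+5->C; (3,5):dx=-4,dy=-2->C; (3,6):dx=-2,dy=+3->D
  (4,5):dx=-9,dy=-7->C; (4,6):dx=-7,dy=-2->C; (5,6):dx=+2,dy=+5->C
Step 2: C = 9, D = 6, total pairs = 15.
Step 3: tau = (C - D)/(n(n-1)/2) = (9 - 6)/15 = 0.200000.
Step 4: Exact two-sided p-value (enumerate n! = 720 permutations of y under H0): p = 0.719444.
Step 5: alpha = 0.1. fail to reject H0.

tau_b = 0.2000 (C=9, D=6), p = 0.719444, fail to reject H0.


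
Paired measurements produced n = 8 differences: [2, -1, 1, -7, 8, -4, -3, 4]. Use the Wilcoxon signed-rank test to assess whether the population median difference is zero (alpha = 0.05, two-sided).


Step 1: Drop any zero differences (none here) and take |d_i|.
|d| = [2, 1, 1, 7, 8, 4, 3, 4]
Step 2: Midrank |d_i| (ties get averaged ranks).
ranks: |2|->3, |1|->1.5, |1|->1.5, |7|->7, |8|->8, |4|->5.5, |3|->4, |4|->5.5
Step 3: Attach original signs; sum ranks with positive sign and with negative sign.
W+ = 3 + 1.5 + 8 + 5.5 = 18
W- = 1.5 + 7 + 5.5 + 4 = 18
(Check: W+ + W- = 36 should equal n(n+1)/2 = 36.)
Step 4: Test statistic W = min(W+, W-) = 18.
Step 5: Ties in |d|, so use the tie-corrected normal approximation.
        E[W] = n(n+1)/4 = 8*9/4 = 18.
        Tie groups: |d|=1 (t=2), |d|=4 (t=2); sum(t^3 - t) = 12.
        Var[W] = n(n+1)(2n+1)/24 - sum(t^3-t)/48 = 1224/24 - 12/48 = 50.75.
        z = (W - E[W]) / sqrt(Var[W]) = (18 - 18) / 7.1239 = 0.0000.
        Two-sided p = 2*Phi(z) = 1.000000.
Step 6: alpha = 0.05. fail to reject H0.

W+ = 18, W- = 18, W = min = 18, p = 1.000000, fail to reject H0.


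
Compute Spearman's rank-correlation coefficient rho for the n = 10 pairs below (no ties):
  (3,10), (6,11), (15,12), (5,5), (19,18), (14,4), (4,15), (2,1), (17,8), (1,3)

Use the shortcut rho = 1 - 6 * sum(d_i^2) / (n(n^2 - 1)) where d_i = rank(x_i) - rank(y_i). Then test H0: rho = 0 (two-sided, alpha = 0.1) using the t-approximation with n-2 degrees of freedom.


Step 1: Rank x and y separately (midranks; no ties here).
rank(x): 3->3, 6->6, 15->8, 5->5, 19->10, 14->7, 4->4, 2->2, 17->9, 1->1
rank(y): 10->6, 11->7, 12->8, 5->4, 18->10, 4->3, 15->9, 1->1, 8->5, 3->2
Step 2: d_i = R_x(i) - R_y(i); compute d_i^2.
  (3-6)^2=9, (6-7)^2=1, (8-8)^2=0, (5-4)^2=1, (10-10)^2=0, (7-3)^2=16, (4-9)^2=25, (2-1)^2=1, (9-5)^2=16, (1-2)^2=1
sum(d^2) = 70.
Step 3: rho = 1 - 6*70 / (10*(10^2 - 1)) = 1 - 420/990 = 0.575758.
Step 4: Under H0, t = rho * sqrt((n-2)/(1-rho^2)) = 1.9917 ~ t(8).
Step 5: Two-sided p-value from the t-distribution with 8 df = 0.081553.
Step 6: alpha = 0.1. reject H0.

rho = 0.5758, p = 0.081553, reject H0 at alpha = 0.1.


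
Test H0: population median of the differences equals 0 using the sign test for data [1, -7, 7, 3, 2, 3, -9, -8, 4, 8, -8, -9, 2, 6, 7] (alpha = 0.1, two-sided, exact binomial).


Step 1: Discard zero differences. Original n = 15; n_eff = number of nonzero differences = 15.
Nonzero differences (with sign): +1, -7, +7, +3, +2, +3, -9, -8, +4, +8, -8, -9, +2, +6, +7
Step 2: Count signs: positive = 10, negative = 5.
Step 3: Under H0: P(positive) = 0.5, so the number of positives S ~ Bin(15, 0.5).
Step 4: Two-sided exact p-value = sum of Bin(15,0.5) probabilities at or below the observed probability = 0.301758.
Step 5: alpha = 0.1. fail to reject H0.

n_eff = 15, pos = 10, neg = 5, p = 0.301758, fail to reject H0.


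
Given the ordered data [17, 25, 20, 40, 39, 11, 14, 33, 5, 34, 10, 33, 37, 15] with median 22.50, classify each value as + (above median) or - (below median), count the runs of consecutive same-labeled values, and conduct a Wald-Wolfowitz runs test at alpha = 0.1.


Step 1: Compute median = 22.50; label A = above, B = below.
Labels in order: BABAABBABABAAB  (n_A = 7, n_B = 7)
Step 2: Count runs R = 11.
Step 3: Under H0 (random ordering), E[R] = 2*n_A*n_B/(n_A+n_B) + 1 = 2*7*7/14 + 1 = 8.0000.
        Var[R] = 2*n_A*n_B*(2*n_A*n_B - n_A - n_B) / ((n_A+n_B)^2 * (n_A+n_B-1)) = 8232/2548 = 3.2308.
        SD[R] = 1.7974.
Step 4: Continuity-corrected z = (R - 0.5 - E[R]) / SD[R] = (11 - 0.5 - 8.0000) / 1.7974 = 1.3909.
Step 5: Two-sided p-value via normal approximation = 2*(1 - Phi(|z|)) = 0.164264.
Step 6: alpha = 0.1. fail to reject H0.

R = 11, z = 1.3909, p = 0.164264, fail to reject H0.


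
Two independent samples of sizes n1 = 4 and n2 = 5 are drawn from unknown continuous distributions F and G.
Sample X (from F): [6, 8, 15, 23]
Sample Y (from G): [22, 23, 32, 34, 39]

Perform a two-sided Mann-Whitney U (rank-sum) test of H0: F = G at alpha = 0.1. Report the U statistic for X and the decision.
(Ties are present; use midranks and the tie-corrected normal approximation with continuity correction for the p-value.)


Step 1: Combine and sort all 9 observations; assign midranks.
sorted (value, group): (6,X), (8,X), (15,X), (22,Y), (23,X), (23,Y), (32,Y), (34,Y), (39,Y)
ranks: 6->1, 8->2, 15->3, 22->4, 23->5.5, 23->5.5, 32->7, 34->8, 39->9
Step 2: Rank sum for X: R1 = 1 + 2 + 3 + 5.5 = 11.5.
Step 3: U_X = R1 - n1(n1+1)/2 = 11.5 - 4*5/2 = 11.5 - 10 = 1.5.
       U_Y = n1*n2 - U_X = 20 - 1.5 = 18.5.
Step 4: Ties are present, so use the tie-corrected normal approximation (with continuity correction) for the p-value.
Step 5: p-value = 0.049090; compare to alpha = 0.1. reject H0.

U_X = 1.5, p = 0.049090, reject H0 at alpha = 0.1.


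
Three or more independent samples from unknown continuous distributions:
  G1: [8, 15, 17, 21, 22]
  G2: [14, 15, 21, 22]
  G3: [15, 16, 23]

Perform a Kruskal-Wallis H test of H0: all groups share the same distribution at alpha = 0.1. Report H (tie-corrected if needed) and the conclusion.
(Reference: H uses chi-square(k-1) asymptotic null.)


Step 1: Combine all N = 12 observations and assign midranks.
sorted (value, group, rank): (8,G1,1), (14,G2,2), (15,G1,4), (15,G2,4), (15,G3,4), (16,G3,6), (17,G1,7), (21,G1,8.5), (21,G2,8.5), (22,G1,10.5), (22,G2,10.5), (23,G3,12)
Step 2: Sum ranks within each group.
R_1 = 31 (n_1 = 5)
R_2 = 25 (n_2 = 4)
R_3 = 22 (n_3 = 3)
Step 3: H = 12/(N(N+1)) * sum(R_i^2/n_i) - 3(N+1)
     = 12/(12*13) * (31^2/5 + 25^2/4 + 22^2/3) - 3*13
     = 0.076923 * 509.783 - 39
     = 0.214103.
Step 4: Ties present; correction factor C = 1 - 36/(12^3 - 12) = 0.979021. Corrected H = 0.214103 / 0.979021 = 0.218690.
Step 5: Under H0, H ~ chi^2(2); p-value = 0.896421.
Step 6: alpha = 0.1. fail to reject H0.

H = 0.2187, df = 2, p = 0.896421, fail to reject H0.


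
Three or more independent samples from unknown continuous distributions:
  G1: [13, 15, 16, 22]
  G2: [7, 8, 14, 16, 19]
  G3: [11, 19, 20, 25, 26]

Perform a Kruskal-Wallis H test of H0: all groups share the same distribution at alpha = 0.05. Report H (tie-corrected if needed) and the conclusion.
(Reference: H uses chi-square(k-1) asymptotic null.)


Step 1: Combine all N = 14 observations and assign midranks.
sorted (value, group, rank): (7,G2,1), (8,G2,2), (11,G3,3), (13,G1,4), (14,G2,5), (15,G1,6), (16,G1,7.5), (16,G2,7.5), (19,G2,9.5), (19,G3,9.5), (20,G3,11), (22,G1,12), (25,G3,13), (26,G3,14)
Step 2: Sum ranks within each group.
R_1 = 29.5 (n_1 = 4)
R_2 = 25 (n_2 = 5)
R_3 = 50.5 (n_3 = 5)
Step 3: H = 12/(N(N+1)) * sum(R_i^2/n_i) - 3(N+1)
     = 12/(14*15) * (29.5^2/4 + 25^2/5 + 50.5^2/5) - 3*15
     = 0.057143 * 852.612 - 45
     = 3.720714.
Step 4: Ties present; correction factor C = 1 - 12/(14^3 - 14) = 0.995604. Corrected H = 3.720714 / 0.995604 = 3.737141.
Step 5: Under H0, H ~ chi^2(2); p-value = 0.154344.
Step 6: alpha = 0.05. fail to reject H0.

H = 3.7371, df = 2, p = 0.154344, fail to reject H0.


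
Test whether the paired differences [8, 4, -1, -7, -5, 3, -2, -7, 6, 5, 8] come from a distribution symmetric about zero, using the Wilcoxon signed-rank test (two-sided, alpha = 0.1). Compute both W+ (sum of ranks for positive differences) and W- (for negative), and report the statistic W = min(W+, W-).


Step 1: Drop any zero differences (none here) and take |d_i|.
|d| = [8, 4, 1, 7, 5, 3, 2, 7, 6, 5, 8]
Step 2: Midrank |d_i| (ties get averaged ranks).
ranks: |8|->10.5, |4|->4, |1|->1, |7|->8.5, |5|->5.5, |3|->3, |2|->2, |7|->8.5, |6|->7, |5|->5.5, |8|->10.5
Step 3: Attach original signs; sum ranks with positive sign and with negative sign.
W+ = 10.5 + 4 + 3 + 7 + 5.5 + 10.5 = 40.5
W- = 1 + 8.5 + 5.5 + 2 + 8.5 = 25.5
(Check: W+ + W- = 66 should equal n(n+1)/2 = 66.)
Step 4: Test statistic W = min(W+, W-) = 25.5.
Step 5: Ties in |d|, so use the tie-corrected normal approximation.
        E[W] = n(n+1)/4 = 11*12/4 = 33.
        Tie groups: |d|=5 (t=2), |d|=7 (t=2), |d|=8 (t=2); sum(t^3 - t) = 18.
        Var[W] = n(n+1)(2n+1)/24 - sum(t^3-t)/48 = 3036/24 - 18/48 = 126.125.
        z = (W - E[W]) / sqrt(Var[W]) = (25.5 - 33) / 11.2305 = -0.6678.
        Two-sided p = 2*Phi(z) = 0.504247.
Step 6: alpha = 0.1. fail to reject H0.

W+ = 40.5, W- = 25.5, W = min = 25.5, p = 0.504247, fail to reject H0.


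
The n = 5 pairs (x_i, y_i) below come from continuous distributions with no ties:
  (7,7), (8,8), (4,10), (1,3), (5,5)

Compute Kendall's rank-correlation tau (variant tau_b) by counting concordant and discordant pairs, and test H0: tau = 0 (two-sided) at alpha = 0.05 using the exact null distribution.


Step 1: Enumerate the 10 unordered pairs (i,j) with i<j and classify each by sign(x_j-x_i) * sign(y_j-y_i).
  (1,2):dx=+1,dy=+1->C; (1,3):dx=-3,dy=+3->D; (1,4):dx=-6,dy=-4->C; (1,5):dx=-2,dy=-2->C
  (2,3):dx=-4,dy=+2->D; (2,4):dx=-7,dy=-5->C; (2,5):dx=-3,dy=-3->C; (3,4):dx=-3,dy=-7->C
  (3,5):dx=+1,dy=-5->D; (4,5):dx=+4,dy=+2->C
Step 2: C = 7, D = 3, total pairs = 10.
Step 3: tau = (C - D)/(n(n-1)/2) = (7 - 3)/10 = 0.400000.
Step 4: Exact two-sided p-value (enumerate n! = 120 permutations of y under H0): p = 0.483333.
Step 5: alpha = 0.05. fail to reject H0.

tau_b = 0.4000 (C=7, D=3), p = 0.483333, fail to reject H0.


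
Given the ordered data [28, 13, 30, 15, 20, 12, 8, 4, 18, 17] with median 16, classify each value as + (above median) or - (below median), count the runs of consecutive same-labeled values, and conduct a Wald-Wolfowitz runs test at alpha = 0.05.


Step 1: Compute median = 16; label A = above, B = below.
Labels in order: ABABABBBAA  (n_A = 5, n_B = 5)
Step 2: Count runs R = 7.
Step 3: Under H0 (random ordering), E[R] = 2*n_A*n_B/(n_A+n_B) + 1 = 2*5*5/10 + 1 = 6.0000.
        Var[R] = 2*n_A*n_B*(2*n_A*n_B - n_A - n_B) / ((n_A+n_B)^2 * (n_A+n_B-1)) = 2000/900 = 2.2222.
        SD[R] = 1.4907.
Step 4: Continuity-corrected z = (R - 0.5 - E[R]) / SD[R] = (7 - 0.5 - 6.0000) / 1.4907 = 0.3354.
Step 5: Two-sided p-value via normal approximation = 2*(1 - Phi(|z|)) = 0.737316.
Step 6: alpha = 0.05. fail to reject H0.

R = 7, z = 0.3354, p = 0.737316, fail to reject H0.


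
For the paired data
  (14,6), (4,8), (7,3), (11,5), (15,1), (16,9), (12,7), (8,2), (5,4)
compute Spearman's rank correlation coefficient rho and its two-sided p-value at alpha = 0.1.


Step 1: Rank x and y separately (midranks; no ties here).
rank(x): 14->7, 4->1, 7->3, 11->5, 15->8, 16->9, 12->6, 8->4, 5->2
rank(y): 6->6, 8->8, 3->3, 5->5, 1->1, 9->9, 7->7, 2->2, 4->4
Step 2: d_i = R_x(i) - R_y(i); compute d_i^2.
  (7-6)^2=1, (1-8)^2=49, (3-3)^2=0, (5-5)^2=0, (8-1)^2=49, (9-9)^2=0, (6-7)^2=1, (4-2)^2=4, (2-4)^2=4
sum(d^2) = 108.
Step 3: rho = 1 - 6*108 / (9*(9^2 - 1)) = 1 - 648/720 = 0.100000.
Step 4: Under H0, t = rho * sqrt((n-2)/(1-rho^2)) = 0.2659 ~ t(7).
Step 5: Two-sided p-value from the t-distribution with 7 df = 0.797972.
Step 6: alpha = 0.1. fail to reject H0.

rho = 0.1000, p = 0.797972, fail to reject H0 at alpha = 0.1.


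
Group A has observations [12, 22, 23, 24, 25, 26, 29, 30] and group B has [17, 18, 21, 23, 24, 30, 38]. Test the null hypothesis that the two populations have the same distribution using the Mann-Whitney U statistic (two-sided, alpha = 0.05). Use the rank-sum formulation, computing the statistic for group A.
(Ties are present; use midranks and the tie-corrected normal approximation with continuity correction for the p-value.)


Step 1: Combine and sort all 15 observations; assign midranks.
sorted (value, group): (12,X), (17,Y), (18,Y), (21,Y), (22,X), (23,X), (23,Y), (24,X), (24,Y), (25,X), (26,X), (29,X), (30,X), (30,Y), (38,Y)
ranks: 12->1, 17->2, 18->3, 21->4, 22->5, 23->6.5, 23->6.5, 24->8.5, 24->8.5, 25->10, 26->11, 29->12, 30->13.5, 30->13.5, 38->15
Step 2: Rank sum for X: R1 = 1 + 5 + 6.5 + 8.5 + 10 + 11 + 12 + 13.5 = 67.5.
Step 3: U_X = R1 - n1(n1+1)/2 = 67.5 - 8*9/2 = 67.5 - 36 = 31.5.
       U_Y = n1*n2 - U_X = 56 - 31.5 = 24.5.
Step 4: Ties are present, so use the tie-corrected normal approximation (with continuity correction) for the p-value.
Step 5: p-value = 0.727753; compare to alpha = 0.05. fail to reject H0.

U_X = 31.5, p = 0.727753, fail to reject H0 at alpha = 0.05.


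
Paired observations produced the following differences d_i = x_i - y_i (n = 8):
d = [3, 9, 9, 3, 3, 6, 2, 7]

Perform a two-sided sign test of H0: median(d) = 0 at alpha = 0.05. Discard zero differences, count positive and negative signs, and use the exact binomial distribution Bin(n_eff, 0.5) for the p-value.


Step 1: Discard zero differences. Original n = 8; n_eff = number of nonzero differences = 8.
Nonzero differences (with sign): +3, +9, +9, +3, +3, +6, +2, +7
Step 2: Count signs: positive = 8, negative = 0.
Step 3: Under H0: P(positive) = 0.5, so the number of positives S ~ Bin(8, 0.5).
Step 4: Two-sided exact p-value = sum of Bin(8,0.5) probabilities at or below the observed probability = 0.007812.
Step 5: alpha = 0.05. reject H0.

n_eff = 8, pos = 8, neg = 0, p = 0.007812, reject H0.


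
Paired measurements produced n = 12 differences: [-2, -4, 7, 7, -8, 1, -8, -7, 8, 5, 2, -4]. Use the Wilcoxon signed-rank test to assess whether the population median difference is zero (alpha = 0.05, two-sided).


Step 1: Drop any zero differences (none here) and take |d_i|.
|d| = [2, 4, 7, 7, 8, 1, 8, 7, 8, 5, 2, 4]
Step 2: Midrank |d_i| (ties get averaged ranks).
ranks: |2|->2.5, |4|->4.5, |7|->8, |7|->8, |8|->11, |1|->1, |8|->11, |7|->8, |8|->11, |5|->6, |2|->2.5, |4|->4.5
Step 3: Attach original signs; sum ranks with positive sign and with negative sign.
W+ = 8 + 8 + 1 + 11 + 6 + 2.5 = 36.5
W- = 2.5 + 4.5 + 11 + 11 + 8 + 4.5 = 41.5
(Check: W+ + W- = 78 should equal n(n+1)/2 = 78.)
Step 4: Test statistic W = min(W+, W-) = 36.5.
Step 5: Ties in |d|, so use the tie-corrected normal approximation.
        E[W] = n(n+1)/4 = 12*13/4 = 39.
        Tie groups: |d|=2 (t=2), |d|=4 (t=2), |d|=7 (t=3), |d|=8 (t=3); sum(t^3 - t) = 60.
        Var[W] = n(n+1)(2n+1)/24 - sum(t^3-t)/48 = 3900/24 - 60/48 = 161.25.
        z = (W - E[W]) / sqrt(Var[W]) = (36.5 - 39) / 12.6984 = -0.1969.
        Two-sided p = 2*Phi(z) = 0.843926.
Step 6: alpha = 0.05. fail to reject H0.

W+ = 36.5, W- = 41.5, W = min = 36.5, p = 0.843926, fail to reject H0.


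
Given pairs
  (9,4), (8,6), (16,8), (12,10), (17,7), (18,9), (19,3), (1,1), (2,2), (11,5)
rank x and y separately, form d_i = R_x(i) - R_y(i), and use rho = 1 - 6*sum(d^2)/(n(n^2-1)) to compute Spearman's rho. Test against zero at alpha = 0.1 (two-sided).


Step 1: Rank x and y separately (midranks; no ties here).
rank(x): 9->4, 8->3, 16->7, 12->6, 17->8, 18->9, 19->10, 1->1, 2->2, 11->5
rank(y): 4->4, 6->6, 8->8, 10->10, 7->7, 9->9, 3->3, 1->1, 2->2, 5->5
Step 2: d_i = R_x(i) - R_y(i); compute d_i^2.
  (4-4)^2=0, (3-6)^2=9, (7-8)^2=1, (6-10)^2=16, (8-7)^2=1, (9-9)^2=0, (10-3)^2=49, (1-1)^2=0, (2-2)^2=0, (5-5)^2=0
sum(d^2) = 76.
Step 3: rho = 1 - 6*76 / (10*(10^2 - 1)) = 1 - 456/990 = 0.539394.
Step 4: Under H0, t = rho * sqrt((n-2)/(1-rho^2)) = 1.8118 ~ t(8).
Step 5: Two-sided p-value from the t-distribution with 8 df = 0.107593.
Step 6: alpha = 0.1. fail to reject H0.

rho = 0.5394, p = 0.107593, fail to reject H0 at alpha = 0.1.


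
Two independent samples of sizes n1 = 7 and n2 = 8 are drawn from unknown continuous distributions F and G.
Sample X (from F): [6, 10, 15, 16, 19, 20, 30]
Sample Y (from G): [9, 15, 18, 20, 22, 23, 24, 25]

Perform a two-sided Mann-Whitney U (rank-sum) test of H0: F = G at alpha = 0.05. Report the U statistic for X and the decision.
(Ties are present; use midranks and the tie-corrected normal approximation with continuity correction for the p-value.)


Step 1: Combine and sort all 15 observations; assign midranks.
sorted (value, group): (6,X), (9,Y), (10,X), (15,X), (15,Y), (16,X), (18,Y), (19,X), (20,X), (20,Y), (22,Y), (23,Y), (24,Y), (25,Y), (30,X)
ranks: 6->1, 9->2, 10->3, 15->4.5, 15->4.5, 16->6, 18->7, 19->8, 20->9.5, 20->9.5, 22->11, 23->12, 24->13, 25->14, 30->15
Step 2: Rank sum for X: R1 = 1 + 3 + 4.5 + 6 + 8 + 9.5 + 15 = 47.
Step 3: U_X = R1 - n1(n1+1)/2 = 47 - 7*8/2 = 47 - 28 = 19.
       U_Y = n1*n2 - U_X = 56 - 19 = 37.
Step 4: Ties are present, so use the tie-corrected normal approximation (with continuity correction) for the p-value.
Step 5: p-value = 0.324405; compare to alpha = 0.05. fail to reject H0.

U_X = 19, p = 0.324405, fail to reject H0 at alpha = 0.05.


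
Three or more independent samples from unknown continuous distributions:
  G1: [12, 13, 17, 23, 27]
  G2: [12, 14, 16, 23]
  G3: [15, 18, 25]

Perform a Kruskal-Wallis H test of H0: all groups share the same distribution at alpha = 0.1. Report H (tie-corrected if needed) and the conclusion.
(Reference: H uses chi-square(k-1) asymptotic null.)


Step 1: Combine all N = 12 observations and assign midranks.
sorted (value, group, rank): (12,G1,1.5), (12,G2,1.5), (13,G1,3), (14,G2,4), (15,G3,5), (16,G2,6), (17,G1,7), (18,G3,8), (23,G1,9.5), (23,G2,9.5), (25,G3,11), (27,G1,12)
Step 2: Sum ranks within each group.
R_1 = 33 (n_1 = 5)
R_2 = 21 (n_2 = 4)
R_3 = 24 (n_3 = 3)
Step 3: H = 12/(N(N+1)) * sum(R_i^2/n_i) - 3(N+1)
     = 12/(12*13) * (33^2/5 + 21^2/4 + 24^2/3) - 3*13
     = 0.076923 * 520.05 - 39
     = 1.003846.
Step 4: Ties present; correction factor C = 1 - 12/(12^3 - 12) = 0.993007. Corrected H = 1.003846 / 0.993007 = 1.010915.
Step 5: Under H0, H ~ chi^2(2); p-value = 0.603229.
Step 6: alpha = 0.1. fail to reject H0.

H = 1.0109, df = 2, p = 0.603229, fail to reject H0.


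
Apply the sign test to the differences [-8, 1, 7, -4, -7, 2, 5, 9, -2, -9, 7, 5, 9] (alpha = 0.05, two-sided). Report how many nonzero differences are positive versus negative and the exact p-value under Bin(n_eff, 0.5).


Step 1: Discard zero differences. Original n = 13; n_eff = number of nonzero differences = 13.
Nonzero differences (with sign): -8, +1, +7, -4, -7, +2, +5, +9, -2, -9, +7, +5, +9
Step 2: Count signs: positive = 8, negative = 5.
Step 3: Under H0: P(positive) = 0.5, so the number of positives S ~ Bin(13, 0.5).
Step 4: Two-sided exact p-value = sum of Bin(13,0.5) probabilities at or below the observed probability = 0.581055.
Step 5: alpha = 0.05. fail to reject H0.

n_eff = 13, pos = 8, neg = 5, p = 0.581055, fail to reject H0.


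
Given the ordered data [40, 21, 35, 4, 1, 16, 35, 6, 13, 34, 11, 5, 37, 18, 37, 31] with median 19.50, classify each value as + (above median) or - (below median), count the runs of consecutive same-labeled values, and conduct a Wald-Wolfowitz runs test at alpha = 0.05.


Step 1: Compute median = 19.50; label A = above, B = below.
Labels in order: AAABBBABBABBABAA  (n_A = 8, n_B = 8)
Step 2: Count runs R = 9.
Step 3: Under H0 (random ordering), E[R] = 2*n_A*n_B/(n_A+n_B) + 1 = 2*8*8/16 + 1 = 9.0000.
        Var[R] = 2*n_A*n_B*(2*n_A*n_B - n_A - n_B) / ((n_A+n_B)^2 * (n_A+n_B-1)) = 14336/3840 = 3.7333.
        SD[R] = 1.9322.
Step 4: R = E[R], so z = 0 with no continuity correction.
Step 5: Two-sided p-value via normal approximation = 2*(1 - Phi(|z|)) = 1.000000.
Step 6: alpha = 0.05. fail to reject H0.

R = 9, z = 0.0000, p = 1.000000, fail to reject H0.


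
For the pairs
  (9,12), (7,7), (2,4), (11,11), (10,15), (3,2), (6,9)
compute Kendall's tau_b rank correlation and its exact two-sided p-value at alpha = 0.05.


Step 1: Enumerate the 21 unordered pairs (i,j) with i<j and classify each by sign(x_j-x_i) * sign(y_j-y_i).
  (1,2):dx=-2,dy=-5->C; (1,3):dx=-7,dy=-8->C; (1,4):dx=+2,dy=-1->D; (1,5):dx=+1,dy=+3->C
  (1,6):dx=-6,dy=-10->C; (1,7):dx=-3,dy=-3->C; (2,3):dx=-5,dy=-3->C; (2,4):dx=+4,dy=+4->C
  (2,5):dx=+3,dy=+8->C; (2,6):dx=-4,dy=-5->C; (2,7):dx=-1,dy=+2->D; (3,4):dx=+9,dy=+7->C
  (3,5):dx=+8,dy=+11->C; (3,6):dx=+1,dy=-2->D; (3,7):dx=+4,dy=+5->C; (4,5):dx=-1,dy=+4->D
  (4,6):dx=-8,dy=-9->C; (4,7):dx=-5,dy=-2->C; (5,6):dx=-7,dy=-13->C; (5,7):dx=-4,dy=-6->C
  (6,7):dx=+3,dy=+7->C
Step 2: C = 17, D = 4, total pairs = 21.
Step 3: tau = (C - D)/(n(n-1)/2) = (17 - 4)/21 = 0.619048.
Step 4: Exact two-sided p-value (enumerate n! = 5040 permutations of y under H0): p = 0.069048.
Step 5: alpha = 0.05. fail to reject H0.

tau_b = 0.6190 (C=17, D=4), p = 0.069048, fail to reject H0.
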